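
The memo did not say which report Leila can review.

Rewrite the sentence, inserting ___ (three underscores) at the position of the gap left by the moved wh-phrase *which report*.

The memo did not say which report Leila can review ___.

Underlying clause: Leila can review which report.
'which report' functions as the direct object of 'review'. The gap is right after 'review'.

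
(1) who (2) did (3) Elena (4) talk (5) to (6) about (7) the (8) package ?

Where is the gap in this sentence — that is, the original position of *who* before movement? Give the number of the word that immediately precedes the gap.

Pre-movement form: Elena did talk to who about the package.
The filler 'who' is interpreted as the object of the preposition 'to'. It moves to the left edge, and the trace sits right after 'to':
Who did Elena talk to ___ about the package?
'to' is word 5.

5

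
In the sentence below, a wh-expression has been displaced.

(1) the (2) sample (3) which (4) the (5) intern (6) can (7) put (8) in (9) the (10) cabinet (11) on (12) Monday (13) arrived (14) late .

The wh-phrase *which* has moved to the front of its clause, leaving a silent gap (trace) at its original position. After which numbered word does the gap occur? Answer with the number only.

7

'which' functions as the direct object of 'put'. Fronting leaves a gap immediately after 'put':
The sample which the intern can put ___ in the cabinet on Monday arrived late.
'put' is word 7.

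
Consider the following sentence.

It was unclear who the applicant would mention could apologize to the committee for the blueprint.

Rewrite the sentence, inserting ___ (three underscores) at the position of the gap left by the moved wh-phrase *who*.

Before movement: The applicant would mention who could apologize to the committee for the blueprint.
The filler 'who' is interpreted as the subject of the clause embedded under 'mention'. The gap is right after 'mention'.

It was unclear who the applicant would mention ___ could apologize to the committee for the blueprint.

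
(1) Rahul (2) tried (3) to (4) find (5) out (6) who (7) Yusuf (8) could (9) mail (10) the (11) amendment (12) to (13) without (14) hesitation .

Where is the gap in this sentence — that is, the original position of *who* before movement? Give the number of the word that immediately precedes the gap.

12

In situ: Yusuf could mail the amendment to who without hesitation.
'who' is the object of the preposition 'to' (recipient of 'mail'). It moves to the left edge, and the trace sits right after 'to':
Rahul tried to find out who Yusuf could mail the amendment to ___ without hesitation.
'to' is word 12.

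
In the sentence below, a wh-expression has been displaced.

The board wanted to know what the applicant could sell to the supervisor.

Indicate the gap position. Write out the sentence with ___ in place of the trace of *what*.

The board wanted to know what the applicant could sell ___ to the supervisor.

Before movement: The applicant could sell what to the supervisor.
The filler 'what' is interpreted as the direct object of 'sell'. The gap is right after 'sell'.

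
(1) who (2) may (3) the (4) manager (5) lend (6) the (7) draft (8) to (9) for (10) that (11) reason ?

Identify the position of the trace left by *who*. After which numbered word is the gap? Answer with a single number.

8

Before movement: The manager may lend the draft to who for that reason.
'who' functions as the object of the preposition 'to' (recipient of 'lend'). It moves to the left edge, and the trace sits right after 'to':
Who may the manager lend the draft to ___ for that reason?
'to' is word 8.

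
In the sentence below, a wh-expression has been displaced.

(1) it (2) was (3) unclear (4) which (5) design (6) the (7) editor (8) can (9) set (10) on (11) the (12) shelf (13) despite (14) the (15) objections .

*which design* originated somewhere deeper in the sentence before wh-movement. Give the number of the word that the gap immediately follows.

Before movement: The editor can set which design on the shelf despite the objections.
'which design' is the direct object of 'set'. Fronting leaves a gap immediately after 'set':
It was unclear which design the editor can set ___ on the shelf despite the objections.
'set' is word 9.

9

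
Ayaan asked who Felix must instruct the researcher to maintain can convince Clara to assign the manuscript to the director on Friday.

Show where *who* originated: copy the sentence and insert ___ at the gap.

Before movement: Felix must instruct the researcher to maintain who can convince Clara to assign the manuscript to the director on Friday.
The filler 'who' is interpreted as the subject of the clause embedded under 'maintain'. The gap is right after 'maintain'.

Ayaan asked who Felix must instruct the researcher to maintain ___ can convince Clara to assign the manuscript to the director on Friday.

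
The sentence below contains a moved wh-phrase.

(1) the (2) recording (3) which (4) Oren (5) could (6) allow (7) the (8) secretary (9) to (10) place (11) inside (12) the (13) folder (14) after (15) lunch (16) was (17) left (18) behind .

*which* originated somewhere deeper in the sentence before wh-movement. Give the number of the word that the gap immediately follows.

The filler 'which' is interpreted as the direct object of 'place'. It moves to the left edge, and the trace sits right after 'place':
The recording which Oren could allow the secretary to place ___ inside the folder after lunch was left behind.
'place' is word 10.

10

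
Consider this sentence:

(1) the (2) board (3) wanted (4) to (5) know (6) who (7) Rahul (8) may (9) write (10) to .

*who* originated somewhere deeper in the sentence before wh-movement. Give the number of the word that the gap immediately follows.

10

Before movement: Rahul may write to who.
'who' functions as the object of the preposition 'to'. Fronting leaves a gap immediately after 'to':
The board wanted to know who Rahul may write to ___.
'to' is word 10.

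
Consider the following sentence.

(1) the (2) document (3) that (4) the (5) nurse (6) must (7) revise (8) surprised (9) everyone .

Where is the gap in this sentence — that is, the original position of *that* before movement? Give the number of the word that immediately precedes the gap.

7

The filler 'that' is interpreted as the direct object of 'revise'. Fronting leaves a gap immediately after 'revise':
The document that the nurse must revise ___ surprised everyone.
'revise' is word 7.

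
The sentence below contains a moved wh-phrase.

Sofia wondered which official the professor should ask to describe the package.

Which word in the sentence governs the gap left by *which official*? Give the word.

ask

Pre-movement form: The professor should ask which official to describe the package.
'which official' functions as the direct object of 'ask'. It moves to the left edge, and the trace sits right after 'ask':
Sofia wondered which official the professor should ask ___ to describe the package.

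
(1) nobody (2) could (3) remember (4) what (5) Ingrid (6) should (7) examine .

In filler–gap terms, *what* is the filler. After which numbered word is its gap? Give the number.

In situ: Ingrid should examine what.
'what' functions as the direct object of 'examine'. Fronting leaves a gap immediately after 'examine':
Nobody could remember what Ingrid should examine ___.
'examine' is word 7.

7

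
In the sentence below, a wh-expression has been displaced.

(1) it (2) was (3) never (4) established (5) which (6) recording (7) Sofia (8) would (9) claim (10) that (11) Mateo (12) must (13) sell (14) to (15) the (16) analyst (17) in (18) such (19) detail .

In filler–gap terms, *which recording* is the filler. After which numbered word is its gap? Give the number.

13

Before movement: Sofia would claim that Mateo must sell which recording to the analyst in such detail.
'which recording' is the direct object of 'sell'. Fronting leaves a gap immediately after 'sell':
It was never established which recording Sofia would claim that Mateo must sell ___ to the analyst in such detail.
'sell' is word 13.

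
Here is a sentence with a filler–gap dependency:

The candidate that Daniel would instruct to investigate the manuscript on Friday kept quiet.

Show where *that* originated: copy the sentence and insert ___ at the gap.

The candidate that Daniel would instruct ___ to investigate the manuscript on Friday kept quiet.

'that' functions as the direct object of 'instruct'. The gap is right after 'instruct'.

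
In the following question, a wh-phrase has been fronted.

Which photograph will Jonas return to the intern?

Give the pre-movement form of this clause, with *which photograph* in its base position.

Jonas will return which photograph to the intern.

'which photograph' functions as the direct object of 'return'. Wh-movement fronts it, leaving a gap right after 'return':
Which photograph will Jonas return ___ to the intern?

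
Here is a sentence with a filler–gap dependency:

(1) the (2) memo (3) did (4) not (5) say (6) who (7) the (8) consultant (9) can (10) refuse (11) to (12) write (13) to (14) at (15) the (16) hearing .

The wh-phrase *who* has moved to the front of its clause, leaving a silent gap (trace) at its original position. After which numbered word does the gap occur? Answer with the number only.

13

Underlying clause: The consultant can refuse to write to who at the hearing.
The filler 'who' is interpreted as the object of the preposition 'to'. Fronting leaves a gap immediately after 'to':
The memo did not say who the consultant can refuse to write to ___ at the hearing.
'to' is word 13.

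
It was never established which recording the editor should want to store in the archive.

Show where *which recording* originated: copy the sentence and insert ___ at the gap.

Before movement: The editor should want to store which recording in the archive.
'which recording' is the direct object of 'store'. The gap is right after 'store'.

It was never established which recording the editor should want to store ___ in the archive.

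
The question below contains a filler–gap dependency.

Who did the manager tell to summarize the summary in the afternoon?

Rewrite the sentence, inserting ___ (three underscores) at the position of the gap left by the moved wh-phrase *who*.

Pre-movement form: The manager did tell who to summarize the summary in the afternoon.
'who' is the direct object of 'tell'. The gap is right after 'tell'.

Who did the manager tell ___ to summarize the summary in the afternoon?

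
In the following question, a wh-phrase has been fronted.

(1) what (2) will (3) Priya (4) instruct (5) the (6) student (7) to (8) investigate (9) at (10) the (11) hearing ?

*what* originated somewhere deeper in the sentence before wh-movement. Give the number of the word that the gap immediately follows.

8

Underlying clause: Priya will instruct the student to investigate what at the hearing.
'what' is the direct object of 'investigate'. Wh-movement fronts it, leaving a gap right after 'investigate':
What will Priya instruct the student to investigate ___ at the hearing?
'investigate' is word 8.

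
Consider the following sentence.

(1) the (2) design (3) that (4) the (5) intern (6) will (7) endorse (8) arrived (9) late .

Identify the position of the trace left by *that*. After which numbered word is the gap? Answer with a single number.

7

'that' is the direct object of 'endorse'. It moves to the left edge, and the trace sits right after 'endorse':
The design that the intern will endorse ___ arrived late.
'endorse' is word 7.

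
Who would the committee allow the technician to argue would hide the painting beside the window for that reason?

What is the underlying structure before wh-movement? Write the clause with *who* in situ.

'who' is the subject of the clause embedded under 'argue'. Fronting leaves a gap immediately after 'argue':
Who would the committee allow the technician to argue ___ would hide the painting beside the window for that reason?

The committee would allow the technician to argue who would hide the painting beside the window for that reason.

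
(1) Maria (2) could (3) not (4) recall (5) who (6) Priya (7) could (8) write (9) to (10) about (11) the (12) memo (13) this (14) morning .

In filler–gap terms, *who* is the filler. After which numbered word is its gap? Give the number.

Pre-movement form: Priya could write to who about the memo this morning.
'who' is the object of the preposition 'to'. Wh-movement fronts it, leaving a gap right after 'to':
Maria could not recall who Priya could write to ___ about the memo this morning.
'to' is word 9.

9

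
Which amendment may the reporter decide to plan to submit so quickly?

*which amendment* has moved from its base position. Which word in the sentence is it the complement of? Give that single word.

Before movement: The reporter may decide to plan to submit which amendment so quickly.
'which amendment' functions as the direct object of 'submit'. It moves to the left edge, and the trace sits right after 'submit':
Which amendment may the reporter decide to plan to submit ___ so quickly?

submit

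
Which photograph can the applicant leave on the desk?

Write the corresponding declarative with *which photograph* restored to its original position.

The applicant can leave which photograph on the desk.

The filler 'which photograph' is interpreted as the direct object of 'leave'. Wh-movement fronts it, leaving a gap right after 'leave':
Which photograph can the applicant leave ___ on the desk?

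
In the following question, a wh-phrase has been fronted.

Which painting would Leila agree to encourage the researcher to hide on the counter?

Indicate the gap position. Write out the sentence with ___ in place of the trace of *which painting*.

Which painting would Leila agree to encourage the researcher to hide ___ on the counter?

Underlying clause: Leila would agree to encourage the researcher to hide which painting on the counter.
'which painting' functions as the direct object of 'hide'. The gap is right after 'hide'.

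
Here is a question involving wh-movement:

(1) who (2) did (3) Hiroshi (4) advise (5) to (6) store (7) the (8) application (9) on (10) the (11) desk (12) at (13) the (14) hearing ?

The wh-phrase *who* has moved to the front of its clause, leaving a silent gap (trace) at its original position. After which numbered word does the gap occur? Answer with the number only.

4

Underlying clause: Hiroshi did advise who to store the application on the desk at the hearing.
'who' is the direct object of 'advise'. Wh-movement fronts it, leaving a gap right after 'advise':
Who did Hiroshi advise ___ to store the application on the desk at the hearing?
'advise' is word 4.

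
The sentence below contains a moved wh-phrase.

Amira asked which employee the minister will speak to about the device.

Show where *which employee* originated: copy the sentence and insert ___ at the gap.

Underlying clause: The minister will speak to which employee about the device.
'which employee' functions as the object of the preposition 'to'. The gap is right after 'to'.

Amira asked which employee the minister will speak to ___ about the device.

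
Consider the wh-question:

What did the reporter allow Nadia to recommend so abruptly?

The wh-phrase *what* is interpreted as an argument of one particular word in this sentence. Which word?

recommend

Pre-movement form: The reporter did allow Nadia to recommend what so abruptly.
The filler 'what' is interpreted as the direct object of 'recommend'. Wh-movement fronts it, leaving a gap right after 'recommend':
What did the reporter allow Nadia to recommend ___ so abruptly?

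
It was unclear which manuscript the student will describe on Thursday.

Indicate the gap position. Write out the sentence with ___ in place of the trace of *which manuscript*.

It was unclear which manuscript the student will describe ___ on Thursday.

In situ: The student will describe which manuscript on Thursday.
The filler 'which manuscript' is interpreted as the direct object of 'describe'. The gap is right after 'describe'.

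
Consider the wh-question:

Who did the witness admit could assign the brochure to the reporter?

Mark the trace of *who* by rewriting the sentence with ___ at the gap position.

Who did the witness admit ___ could assign the brochure to the reporter?

Underlying clause: The witness did admit who could assign the brochure to the reporter.
The filler 'who' is interpreted as the subject of the clause embedded under 'admit'. The gap is right after 'admit'.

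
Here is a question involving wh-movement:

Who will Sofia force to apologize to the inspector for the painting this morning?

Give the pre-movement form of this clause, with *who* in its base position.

Sofia will force who to apologize to the inspector for the painting this morning.

The filler 'who' is interpreted as the direct object of 'force'. Fronting leaves a gap immediately after 'force':
Who will Sofia force ___ to apologize to the inspector for the painting this morning?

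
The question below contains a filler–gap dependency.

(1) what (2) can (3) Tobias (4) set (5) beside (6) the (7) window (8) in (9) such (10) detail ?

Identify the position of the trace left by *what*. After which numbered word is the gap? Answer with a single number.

In situ: Tobias can set what beside the window in such detail.
'what' is the direct object of 'set'. It moves to the left edge, and the trace sits right after 'set':
What can Tobias set ___ beside the window in such detail?
'set' is word 4.

4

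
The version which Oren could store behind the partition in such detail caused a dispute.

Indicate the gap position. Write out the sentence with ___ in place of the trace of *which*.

The version which Oren could store ___ behind the partition in such detail caused a dispute.

The filler 'which' is interpreted as the direct object of 'store'. The gap is right after 'store'.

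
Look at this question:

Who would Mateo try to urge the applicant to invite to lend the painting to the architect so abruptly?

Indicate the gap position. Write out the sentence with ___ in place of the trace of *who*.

Who would Mateo try to urge the applicant to invite ___ to lend the painting to the architect so abruptly?

In situ: Mateo would try to urge the applicant to invite who to lend the painting to the architect so abruptly.
'who' functions as the direct object of 'invite'. The gap is right after 'invite'.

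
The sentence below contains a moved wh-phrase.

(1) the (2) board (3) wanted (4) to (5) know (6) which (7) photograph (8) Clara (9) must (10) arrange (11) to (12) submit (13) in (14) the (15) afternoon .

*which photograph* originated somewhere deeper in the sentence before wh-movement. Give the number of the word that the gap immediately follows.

12

In situ: Clara must arrange to submit which photograph in the afternoon.
'which photograph' is the direct object of 'submit'. It moves to the left edge, and the trace sits right after 'submit':
The board wanted to know which photograph Clara must arrange to submit ___ in the afternoon.
'submit' is word 12.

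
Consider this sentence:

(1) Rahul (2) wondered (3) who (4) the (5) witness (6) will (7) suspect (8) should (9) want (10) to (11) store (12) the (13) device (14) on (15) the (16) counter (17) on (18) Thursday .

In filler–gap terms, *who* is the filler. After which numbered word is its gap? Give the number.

Underlying clause: The witness will suspect who should want to store the device on the counter on Thursday.
The filler 'who' is interpreted as the subject of the clause embedded under 'suspect'. Wh-movement fronts it, leaving a gap right after 'suspect':
Rahul wondered who the witness will suspect ___ should want to store the device on the counter on Thursday.
'suspect' is word 7.

7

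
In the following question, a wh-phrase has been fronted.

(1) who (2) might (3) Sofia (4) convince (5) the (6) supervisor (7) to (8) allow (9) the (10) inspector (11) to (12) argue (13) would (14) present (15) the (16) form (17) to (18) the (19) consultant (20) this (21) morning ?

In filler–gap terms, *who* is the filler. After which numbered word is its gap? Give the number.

12

In situ: Sofia might convince the supervisor to allow the inspector to argue who would present the form to the consultant this morning.
The filler 'who' is interpreted as the subject of the clause embedded under 'argue'. It moves to the left edge, and the trace sits right after 'argue':
Who might Sofia convince the supervisor to allow the inspector to argue ___ would present the form to the consultant this morning?
'argue' is word 12.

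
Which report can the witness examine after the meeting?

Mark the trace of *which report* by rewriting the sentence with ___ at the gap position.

Before movement: The witness can examine which report after the meeting.
'which report' is the direct object of 'examine'. The gap is right after 'examine'.

Which report can the witness examine ___ after the meeting?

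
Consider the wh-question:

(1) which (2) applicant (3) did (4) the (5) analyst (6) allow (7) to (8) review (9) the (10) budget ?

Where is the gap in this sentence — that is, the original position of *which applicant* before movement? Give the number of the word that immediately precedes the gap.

6

In situ: The analyst did allow which applicant to review the budget.
The filler 'which applicant' is interpreted as the direct object of 'allow'. Wh-movement fronts it, leaving a gap right after 'allow':
Which applicant did the analyst allow ___ to review the budget?
'allow' is word 6.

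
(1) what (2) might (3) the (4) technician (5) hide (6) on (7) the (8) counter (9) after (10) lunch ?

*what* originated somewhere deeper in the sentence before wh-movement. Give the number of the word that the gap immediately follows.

5

Before movement: The technician might hide what on the counter after lunch.
'what' is the direct object of 'hide'. Fronting leaves a gap immediately after 'hide':
What might the technician hide ___ on the counter after lunch?
'hide' is word 5.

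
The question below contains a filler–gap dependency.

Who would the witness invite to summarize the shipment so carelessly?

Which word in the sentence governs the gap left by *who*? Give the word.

invite

Pre-movement form: The witness would invite who to summarize the shipment so carelessly.
The filler 'who' is interpreted as the direct object of 'invite'. Wh-movement fronts it, leaving a gap right after 'invite':
Who would the witness invite ___ to summarize the shipment so carelessly?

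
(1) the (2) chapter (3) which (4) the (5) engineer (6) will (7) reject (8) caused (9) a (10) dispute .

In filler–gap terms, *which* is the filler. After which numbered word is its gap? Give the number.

The filler 'which' is interpreted as the direct object of 'reject'. Fronting leaves a gap immediately after 'reject':
The chapter which the engineer will reject ___ caused a dispute.
'reject' is word 7.

7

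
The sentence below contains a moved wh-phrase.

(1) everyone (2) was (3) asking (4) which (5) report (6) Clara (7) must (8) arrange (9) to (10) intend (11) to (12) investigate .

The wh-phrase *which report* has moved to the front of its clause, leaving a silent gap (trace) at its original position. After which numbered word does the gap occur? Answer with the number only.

12

Pre-movement form: Clara must arrange to intend to investigate which report.
'which report' is the direct object of 'investigate'. Wh-movement fronts it, leaving a gap right after 'investigate':
Everyone was asking which report Clara must arrange to intend to investigate ___.
'investigate' is word 12.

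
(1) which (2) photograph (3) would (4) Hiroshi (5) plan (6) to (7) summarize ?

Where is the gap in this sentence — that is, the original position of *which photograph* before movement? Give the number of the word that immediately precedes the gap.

7

Before movement: Hiroshi would plan to summarize which photograph.
The filler 'which photograph' is interpreted as the direct object of 'summarize'. Fronting leaves a gap immediately after 'summarize':
Which photograph would Hiroshi plan to summarize ___?
'summarize' is word 7.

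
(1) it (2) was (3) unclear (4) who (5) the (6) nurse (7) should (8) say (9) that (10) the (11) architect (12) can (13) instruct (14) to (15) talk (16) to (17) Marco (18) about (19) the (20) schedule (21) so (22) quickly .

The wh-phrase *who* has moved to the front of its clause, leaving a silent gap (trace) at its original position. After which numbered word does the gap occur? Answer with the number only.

In situ: The nurse should say that the architect can instruct who to talk to Marco about the schedule so quickly.
'who' functions as the direct object of 'instruct'. It moves to the left edge, and the trace sits right after 'instruct':
It was unclear who the nurse should say that the architect can instruct ___ to talk to Marco about the schedule so quickly.
'instruct' is word 13.

13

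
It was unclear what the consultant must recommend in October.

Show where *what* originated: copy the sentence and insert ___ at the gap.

Underlying clause: The consultant must recommend what in October.
The filler 'what' is interpreted as the direct object of 'recommend'. The gap is right after 'recommend'.

It was unclear what the consultant must recommend ___ in October.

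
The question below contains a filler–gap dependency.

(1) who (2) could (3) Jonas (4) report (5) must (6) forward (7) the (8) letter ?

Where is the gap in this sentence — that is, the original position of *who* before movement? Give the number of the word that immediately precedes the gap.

Pre-movement form: Jonas could report who must forward the letter.
'who' functions as the subject of the clause embedded under 'report'. Wh-movement fronts it, leaving a gap right after 'report':
Who could Jonas report ___ must forward the letter?
'report' is word 4.

4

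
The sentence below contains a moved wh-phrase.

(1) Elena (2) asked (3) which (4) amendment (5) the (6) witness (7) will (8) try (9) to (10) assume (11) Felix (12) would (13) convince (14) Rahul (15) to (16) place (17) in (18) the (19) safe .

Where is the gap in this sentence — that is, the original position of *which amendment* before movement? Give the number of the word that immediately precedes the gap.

16

Underlying clause: The witness will try to assume Felix would convince Rahul to place which amendment in the safe.
'which amendment' is the direct object of 'place'. Fronting leaves a gap immediately after 'place':
Elena asked which amendment the witness will try to assume Felix would convince Rahul to place ___ in the safe.
'place' is word 16.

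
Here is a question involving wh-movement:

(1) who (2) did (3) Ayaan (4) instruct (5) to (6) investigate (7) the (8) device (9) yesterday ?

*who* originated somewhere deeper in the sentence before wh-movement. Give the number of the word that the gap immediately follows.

4

Before movement: Ayaan did instruct who to investigate the device yesterday.
'who' is the direct object of 'instruct'. Wh-movement fronts it, leaving a gap right after 'instruct':
Who did Ayaan instruct ___ to investigate the device yesterday?
'instruct' is word 4.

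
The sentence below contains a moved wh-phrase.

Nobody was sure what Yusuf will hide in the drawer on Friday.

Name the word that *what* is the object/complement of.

hide

Underlying clause: Yusuf will hide what in the drawer on Friday.
The filler 'what' is interpreted as the direct object of 'hide'. It moves to the left edge, and the trace sits right after 'hide':
Nobody was sure what Yusuf will hide ___ in the drawer on Friday.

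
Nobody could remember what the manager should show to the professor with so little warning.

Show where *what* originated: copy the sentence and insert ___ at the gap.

Pre-movement form: The manager should show what to the professor with so little warning.
'what' is the direct object of 'show'. The gap is right after 'show'.

Nobody could remember what the manager should show ___ to the professor with so little warning.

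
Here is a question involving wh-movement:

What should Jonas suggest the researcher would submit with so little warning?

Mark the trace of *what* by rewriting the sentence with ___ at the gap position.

Before movement: Jonas should suggest the researcher would submit what with so little warning.
'what' functions as the direct object of 'submit'. The gap is right after 'submit'.

What should Jonas suggest the researcher would submit ___ with so little warning?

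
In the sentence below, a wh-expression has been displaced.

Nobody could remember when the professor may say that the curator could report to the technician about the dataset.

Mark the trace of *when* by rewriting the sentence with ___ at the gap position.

Nobody could remember when the professor may say that the curator could report to the technician about the dataset ___.

In situ: The professor may say that the curator could report to the technician about the dataset when.
The filler 'when' is interpreted as the temporal adjunct. The gap is right after 'dataset'.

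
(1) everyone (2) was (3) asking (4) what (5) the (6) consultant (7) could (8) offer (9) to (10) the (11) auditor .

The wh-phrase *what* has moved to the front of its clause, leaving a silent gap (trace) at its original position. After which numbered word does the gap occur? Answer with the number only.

Underlying clause: The consultant could offer what to the auditor.
'what' functions as the direct object of 'offer'. Wh-movement fronts it, leaving a gap right after 'offer':
Everyone was asking what the consultant could offer ___ to the auditor.
'offer' is word 8.

8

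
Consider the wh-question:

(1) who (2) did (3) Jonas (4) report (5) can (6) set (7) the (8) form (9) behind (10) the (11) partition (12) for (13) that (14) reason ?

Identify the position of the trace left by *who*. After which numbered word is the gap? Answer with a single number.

Underlying clause: Jonas did report who can set the form behind the partition for that reason.
'who' is the subject of the clause embedded under 'report'. Fronting leaves a gap immediately after 'report':
Who did Jonas report ___ can set the form behind the partition for that reason?
'report' is word 4.

4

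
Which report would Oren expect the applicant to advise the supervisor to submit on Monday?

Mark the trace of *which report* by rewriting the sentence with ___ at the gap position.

Which report would Oren expect the applicant to advise the supervisor to submit ___ on Monday?

Pre-movement form: Oren would expect the applicant to advise the supervisor to submit which report on Monday.
'which report' functions as the direct object of 'submit'. The gap is right after 'submit'.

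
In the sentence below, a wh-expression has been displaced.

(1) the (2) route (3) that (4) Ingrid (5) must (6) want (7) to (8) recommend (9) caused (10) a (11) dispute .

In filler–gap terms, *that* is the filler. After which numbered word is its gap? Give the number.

'that' is the direct object of 'recommend'. Wh-movement fronts it, leaving a gap right after 'recommend':
The route that Ingrid must want to recommend ___ caused a dispute.
'recommend' is word 8.

8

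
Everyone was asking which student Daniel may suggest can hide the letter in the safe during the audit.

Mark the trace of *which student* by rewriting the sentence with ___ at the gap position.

Before movement: Daniel may suggest which student can hide the letter in the safe during the audit.
'which student' functions as the subject of the clause embedded under 'suggest'. The gap is right after 'suggest'.

Everyone was asking which student Daniel may suggest ___ can hide the letter in the safe during the audit.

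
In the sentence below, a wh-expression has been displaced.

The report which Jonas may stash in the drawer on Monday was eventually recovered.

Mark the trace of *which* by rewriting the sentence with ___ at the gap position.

The report which Jonas may stash ___ in the drawer on Monday was eventually recovered.

'which' is the direct object of 'stash'. The gap is right after 'stash'.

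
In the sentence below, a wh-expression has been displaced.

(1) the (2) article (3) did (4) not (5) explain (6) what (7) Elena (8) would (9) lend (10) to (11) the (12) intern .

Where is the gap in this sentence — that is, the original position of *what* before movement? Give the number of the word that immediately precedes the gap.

In situ: Elena would lend what to the intern.
'what' is the direct object of 'lend'. Wh-movement fronts it, leaving a gap right after 'lend':
The article did not explain what Elena would lend ___ to the intern.
'lend' is word 9.

9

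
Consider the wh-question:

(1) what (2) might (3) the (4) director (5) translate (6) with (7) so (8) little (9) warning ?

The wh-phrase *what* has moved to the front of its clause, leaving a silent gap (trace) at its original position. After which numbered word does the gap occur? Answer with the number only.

5

Before movement: The director might translate what with so little warning.
'what' functions as the direct object of 'translate'. It moves to the left edge, and the trace sits right after 'translate':
What might the director translate ___ with so little warning?
'translate' is word 5.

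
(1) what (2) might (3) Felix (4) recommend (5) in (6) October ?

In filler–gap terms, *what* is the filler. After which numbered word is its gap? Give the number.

Pre-movement form: Felix might recommend what in October.
'what' functions as the direct object of 'recommend'. Fronting leaves a gap immediately after 'recommend':
What might Felix recommend ___ in October?
'recommend' is word 4.

4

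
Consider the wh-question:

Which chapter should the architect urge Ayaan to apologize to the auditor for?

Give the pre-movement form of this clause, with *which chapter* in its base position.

The architect should urge Ayaan to apologize to the auditor for which chapter.

The filler 'which chapter' is interpreted as the object of the preposition 'for'. It moves to the left edge, and the trace sits right after 'for':
Which chapter should the architect urge Ayaan to apologize to the auditor for ___?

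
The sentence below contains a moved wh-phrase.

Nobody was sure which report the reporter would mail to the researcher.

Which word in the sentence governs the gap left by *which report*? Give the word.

Pre-movement form: The reporter would mail which report to the researcher.
The filler 'which report' is interpreted as the direct object of 'mail'. It moves to the left edge, and the trace sits right after 'mail':
Nobody was sure which report the reporter would mail ___ to the researcher.

mail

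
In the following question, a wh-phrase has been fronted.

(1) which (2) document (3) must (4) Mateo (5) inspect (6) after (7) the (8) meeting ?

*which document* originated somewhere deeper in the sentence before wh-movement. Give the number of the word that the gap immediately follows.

Underlying clause: Mateo must inspect which document after the meeting.
'which document' is the direct object of 'inspect'. Fronting leaves a gap immediately after 'inspect':
Which document must Mateo inspect ___ after the meeting?
'inspect' is word 5.

5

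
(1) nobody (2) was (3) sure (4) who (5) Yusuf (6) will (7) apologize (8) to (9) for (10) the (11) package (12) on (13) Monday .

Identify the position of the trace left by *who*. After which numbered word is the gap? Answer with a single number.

In situ: Yusuf will apologize to who for the package on Monday.
The filler 'who' is interpreted as the object of the preposition 'to'. Fronting leaves a gap immediately after 'to':
Nobody was sure who Yusuf will apologize to ___ for the package on Monday.
'to' is word 8.

8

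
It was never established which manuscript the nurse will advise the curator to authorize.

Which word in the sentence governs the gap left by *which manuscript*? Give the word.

authorize

Underlying clause: The nurse will advise the curator to authorize which manuscript.
'which manuscript' functions as the direct object of 'authorize'. Wh-movement fronts it, leaving a gap right after 'authorize':
It was never established which manuscript the nurse will advise the curator to authorize ___.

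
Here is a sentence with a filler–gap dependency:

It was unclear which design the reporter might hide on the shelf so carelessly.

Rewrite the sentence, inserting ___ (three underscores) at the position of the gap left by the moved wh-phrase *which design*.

It was unclear which design the reporter might hide ___ on the shelf so carelessly.

Pre-movement form: The reporter might hide which design on the shelf so carelessly.
'which design' is the direct object of 'hide'. The gap is right after 'hide'.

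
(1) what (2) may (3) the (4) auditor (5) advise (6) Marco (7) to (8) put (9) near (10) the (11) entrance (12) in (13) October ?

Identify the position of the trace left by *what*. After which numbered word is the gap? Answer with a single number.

Pre-movement form: The auditor may advise Marco to put what near the entrance in October.
'what' functions as the direct object of 'put'. It moves to the left edge, and the trace sits right after 'put':
What may the auditor advise Marco to put ___ near the entrance in October?
'put' is word 8.

8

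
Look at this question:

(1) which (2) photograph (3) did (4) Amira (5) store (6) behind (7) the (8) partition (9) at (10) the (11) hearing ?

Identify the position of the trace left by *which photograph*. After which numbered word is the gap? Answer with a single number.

5

Pre-movement form: Amira did store which photograph behind the partition at the hearing.
'which photograph' functions as the direct object of 'store'. Wh-movement fronts it, leaving a gap right after 'store':
Which photograph did Amira store ___ behind the partition at the hearing?
'store' is word 5.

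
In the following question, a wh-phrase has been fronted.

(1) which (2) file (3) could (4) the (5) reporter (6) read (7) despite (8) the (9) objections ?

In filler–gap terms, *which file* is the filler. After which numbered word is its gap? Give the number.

6

In situ: The reporter could read which file despite the objections.
'which file' is the direct object of 'read'. Fronting leaves a gap immediately after 'read':
Which file could the reporter read ___ despite the objections?
'read' is word 6.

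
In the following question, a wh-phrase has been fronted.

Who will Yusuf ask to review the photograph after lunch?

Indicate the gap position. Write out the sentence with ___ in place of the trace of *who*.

In situ: Yusuf will ask who to review the photograph after lunch.
'who' is the direct object of 'ask'. The gap is right after 'ask'.

Who will Yusuf ask ___ to review the photograph after lunch?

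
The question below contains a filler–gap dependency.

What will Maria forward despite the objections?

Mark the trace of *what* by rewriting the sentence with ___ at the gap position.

What will Maria forward ___ despite the objections?

Underlying clause: Maria will forward what despite the objections.
The filler 'what' is interpreted as the direct object of 'forward'. The gap is right after 'forward'.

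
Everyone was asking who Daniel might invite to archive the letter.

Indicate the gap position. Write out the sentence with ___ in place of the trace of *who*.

Pre-movement form: Daniel might invite who to archive the letter.
'who' functions as the direct object of 'invite'. The gap is right after 'invite'.

Everyone was asking who Daniel might invite ___ to archive the letter.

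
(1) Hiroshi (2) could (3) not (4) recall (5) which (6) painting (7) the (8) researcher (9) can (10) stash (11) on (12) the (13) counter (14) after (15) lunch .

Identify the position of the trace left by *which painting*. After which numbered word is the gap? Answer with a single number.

10

Underlying clause: The researcher can stash which painting on the counter after lunch.
The filler 'which painting' is interpreted as the direct object of 'stash'. It moves to the left edge, and the trace sits right after 'stash':
Hiroshi could not recall which painting the researcher can stash ___ on the counter after lunch.
'stash' is word 10.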